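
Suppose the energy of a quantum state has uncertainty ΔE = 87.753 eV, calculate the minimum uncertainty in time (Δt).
3.750 as

Using the energy-time uncertainty principle:
ΔEΔt ≥ ℏ/2

The minimum uncertainty in time is:
Δt_min = ℏ/(2ΔE)
Δt_min = (1.055e-34 J·s) / (2 × 1.406e-17 J)
Δt_min = 3.750e-18 s = 3.750 as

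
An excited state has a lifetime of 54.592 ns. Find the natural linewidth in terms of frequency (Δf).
1.458 MHz

Using the energy-time uncertainty principle and E = hf:
ΔEΔt ≥ ℏ/2
hΔf·Δt ≥ ℏ/2

The minimum frequency uncertainty is:
Δf = ℏ/(2hτ) = 1/(4πτ)
Δf = 1/(4π × 5.459e-08 s)
Δf = 1.458e+06 Hz = 1.458 MHz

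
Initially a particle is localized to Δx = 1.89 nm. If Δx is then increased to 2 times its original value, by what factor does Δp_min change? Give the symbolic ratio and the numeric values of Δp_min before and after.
Original Δp_min = 2.790 × 10^-26 kg·m/s; new Δp'_min = 1.395 × 10^-26 kg·m/s; ratio Δp'_min/Δp_min = 1/2.

From the uncertainty principle ΔxΔp ≥ ℏ/2, the minimum momentum uncertainty is Δp_min = ℏ/(2Δx).

Original (Δx = 1.89 nm = 1.890e-09 m):
Δp_min = (1.055e-34 J·s)/(2 × 1.890e-09 m) = 2.790e-26 kg·m/s

When Δx → 2Δx:
Δp'_min = ℏ/(2 × 2Δx) = (1/2) × ℏ/(2Δx) = (1/2) × Δp_min
Δp'_min = 1/2 × 2.790e-26 kg·m/s = 1.395e-26 kg·m/s

Since Δp_min ∝ 1/Δx, when Δx is increased to 2 times its original value, Δp_min decreases to 1/2 of its original value.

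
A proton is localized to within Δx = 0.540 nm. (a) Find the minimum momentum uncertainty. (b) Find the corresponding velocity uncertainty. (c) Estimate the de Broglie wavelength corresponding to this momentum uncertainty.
(a) Δp_min = 9.765 × 10^-26 kg·m/s
(b) Δv_min = 58.379 m/s
(c) λ_dB = 6.786 nm

Step-by-step:

(a) From the uncertainty principle:
Δp_min = ℏ/(2Δx) = (1.055e-34 J·s)/(2 × 5.400e-10 m) = 9.765e-26 kg·m/s

(b) The velocity uncertainty:
Δv = Δp/m = (9.765e-26 kg·m/s)/(1.673e-27 kg) = 5.838e+01 m/s = 58.379 m/s

(c) The de Broglie wavelength for this momentum:
λ = h/p = (6.626e-34 J·s)/(9.765e-26 kg·m/s) = 6.786e-09 m = 6.786 nm

Note: The de Broglie wavelength is comparable to the localization size, as expected from wave-particle duality.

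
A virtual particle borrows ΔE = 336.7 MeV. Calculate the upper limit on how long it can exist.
9.774 × 10^-25 s

Using the energy-time uncertainty principle:
ΔEΔt ≥ ℏ/2

For a virtual particle borrowing energy ΔE, the maximum lifetime is:
Δt_max = ℏ/(2ΔE)

Converting energy:
ΔE = 336.7 MeV = 5.395e-11 J

Δt_max = (1.055e-34 J·s) / (2 × 5.395e-11 J)
Δt_max = 9.774e-25 s = 9.774 × 10^-25 s

Virtual particles with higher borrowed energy exist for shorter times.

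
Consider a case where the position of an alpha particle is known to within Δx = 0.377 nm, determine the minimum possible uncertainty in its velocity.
21.049 m/s

Using the Heisenberg uncertainty principle and Δp = mΔv:
ΔxΔp ≥ ℏ/2
Δx(mΔv) ≥ ℏ/2

The minimum uncertainty in velocity is:
Δv_min = ℏ/(2mΔx)
Δv_min = (1.055e-34 J·s) / (2 × 6.645e-27 kg × 3.770e-10 m)
Δv_min = 2.105e+01 m/s = 21.049 m/s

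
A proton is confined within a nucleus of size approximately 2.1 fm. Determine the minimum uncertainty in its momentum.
2.511 × 10^-20 kg·m/s

Using the Heisenberg uncertainty principle:
ΔxΔp ≥ ℏ/2

With Δx ≈ L = 2.100e-15 m (the confinement size):
Δp_min = ℏ/(2Δx)
Δp_min = (1.055e-34 J·s) / (2 × 2.100e-15 m)
Δp_min = 2.511e-20 kg·m/s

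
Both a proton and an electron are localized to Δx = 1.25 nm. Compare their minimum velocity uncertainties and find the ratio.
The electron has the larger minimum velocity uncertainty, by a ratio of 1836.2.

For both particles, Δp_min = ℏ/(2Δx) = 4.218e-26 kg·m/s (same for both).

The velocity uncertainty is Δv = Δp/m:
- proton: Δv = 4.218e-26 / 1.673e-27 = 2.522e+01 m/s = 25.220 m/s
- electron: Δv = 4.218e-26 / 9.109e-31 = 4.631e+04 m/s = 46.307 km/s

Ratio: 4.631e+04 / 2.522e+01 = 1836.2

The lighter particle has larger velocity uncertainty because Δv ∝ 1/m.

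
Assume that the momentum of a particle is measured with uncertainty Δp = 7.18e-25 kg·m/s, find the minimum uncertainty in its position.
73.438 pm

Using the Heisenberg uncertainty principle:
ΔxΔp ≥ ℏ/2

The minimum uncertainty in position is:
Δx_min = ℏ/(2Δp)
Δx_min = (1.055e-34 J·s) / (2 × 7.180e-25 kg·m/s)
Δx_min = 7.344e-11 m = 73.438 pm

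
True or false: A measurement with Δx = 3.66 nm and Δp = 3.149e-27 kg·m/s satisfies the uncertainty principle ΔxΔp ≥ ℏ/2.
No, it violates the uncertainty principle (impossible measurement).

Calculate the product ΔxΔp:
ΔxΔp = (3.660e-09 m) × (3.149e-27 kg·m/s)
ΔxΔp = 1.153e-35 J·s

Compare to the minimum allowed value ℏ/2:
ℏ/2 = 5.273e-35 J·s

Since ΔxΔp = 1.153e-35 J·s < 5.273e-35 J·s = ℏ/2,
the measurement violates the uncertainty principle.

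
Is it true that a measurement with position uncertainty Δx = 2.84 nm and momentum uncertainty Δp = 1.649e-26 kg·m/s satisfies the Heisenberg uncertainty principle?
No, it violates the uncertainty principle (impossible measurement).

Calculate the product ΔxΔp:
ΔxΔp = (2.840e-09 m) × (1.649e-26 kg·m/s)
ΔxΔp = 4.683e-35 J·s

Compare to the minimum allowed value ℏ/2:
ℏ/2 = 5.273e-35 J·s

Since ΔxΔp = 4.683e-35 J·s < 5.273e-35 J·s = ℏ/2,
the measurement violates the uncertainty principle.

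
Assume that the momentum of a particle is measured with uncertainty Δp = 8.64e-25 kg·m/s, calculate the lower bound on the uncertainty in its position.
61.028 pm

Using the Heisenberg uncertainty principle:
ΔxΔp ≥ ℏ/2

The minimum uncertainty in position is:
Δx_min = ℏ/(2Δp)
Δx_min = (1.055e-34 J·s) / (2 × 8.640e-25 kg·m/s)
Δx_min = 6.103e-11 m = 61.028 pm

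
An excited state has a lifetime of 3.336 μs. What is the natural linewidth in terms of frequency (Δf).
23.854 kHz

Using the energy-time uncertainty principle and E = hf:
ΔEΔt ≥ ℏ/2
hΔf·Δt ≥ ℏ/2

The minimum frequency uncertainty is:
Δf = ℏ/(2hτ) = 1/(4πτ)
Δf = 1/(4π × 3.336e-06 s)
Δf = 2.385e+04 Hz = 23.854 kHz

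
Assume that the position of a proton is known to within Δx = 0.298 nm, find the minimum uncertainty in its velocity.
105.787 m/s

Using the Heisenberg uncertainty principle and Δp = mΔv:
ΔxΔp ≥ ℏ/2
Δx(mΔv) ≥ ℏ/2

The minimum uncertainty in velocity is:
Δv_min = ℏ/(2mΔx)
Δv_min = (1.055e-34 J·s) / (2 × 1.673e-27 kg × 2.980e-10 m)
Δv_min = 1.058e+02 m/s = 105.787 m/s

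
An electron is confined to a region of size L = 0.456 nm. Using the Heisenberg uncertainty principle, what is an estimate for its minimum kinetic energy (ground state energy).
45.807 meV

Using the uncertainty principle to estimate ground state energy:

1. The position uncertainty is approximately the confinement size:
   Δx ≈ L = 4.560e-10 m

2. From ΔxΔp ≥ ℏ/2, the minimum momentum uncertainty is:
   Δp ≈ ℏ/(2L) = 1.156e-25 kg·m/s

3. The kinetic energy is approximately:
   KE ≈ (Δp)²/(2m) = (1.156e-25)²/(2 × 9.109e-31 kg)
   KE ≈ 7.339e-21 J = 45.807 meV

This is an order-of-magnitude estimate of the ground state energy.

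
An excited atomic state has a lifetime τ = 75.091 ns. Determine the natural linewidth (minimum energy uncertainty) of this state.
4.383 neV

Using the energy-time uncertainty principle:
ΔEΔt ≥ ℏ/2

The lifetime τ represents the time uncertainty Δt.
The natural linewidth (minimum energy uncertainty) is:

ΔE = ℏ/(2τ)
ΔE = (1.055e-34 J·s) / (2 × 7.509e-08 s)
ΔE = 7.022e-28 J = 4.383 neV

This natural linewidth limits the precision of spectroscopic measurements.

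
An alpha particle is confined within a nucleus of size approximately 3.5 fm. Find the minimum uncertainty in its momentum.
1.507 × 10^-20 kg·m/s

Using the Heisenberg uncertainty principle:
ΔxΔp ≥ ℏ/2

With Δx ≈ L = 3.500e-15 m (the confinement size):
Δp_min = ℏ/(2Δx)
Δp_min = (1.055e-34 J·s) / (2 × 3.500e-15 m)
Δp_min = 1.507e-20 kg·m/s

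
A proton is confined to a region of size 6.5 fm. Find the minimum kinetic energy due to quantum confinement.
122.780 keV

Using the uncertainty principle:

1. Position uncertainty: Δx ≈ 6.500e-15 m
2. Minimum momentum uncertainty: Δp = ℏ/(2Δx) = 8.112e-21 kg·m/s
3. Minimum kinetic energy:
   KE = (Δp)²/(2m) = (8.112e-21)²/(2 × 1.673e-27 kg)
   KE = 1.967e-14 J = 122.780 keV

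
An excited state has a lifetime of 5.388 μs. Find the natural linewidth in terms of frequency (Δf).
14.769 kHz

Using the energy-time uncertainty principle and E = hf:
ΔEΔt ≥ ℏ/2
hΔf·Δt ≥ ℏ/2

The minimum frequency uncertainty is:
Δf = ℏ/(2hτ) = 1/(4πτ)
Δf = 1/(4π × 5.388e-06 s)
Δf = 1.477e+04 Hz = 14.769 kHz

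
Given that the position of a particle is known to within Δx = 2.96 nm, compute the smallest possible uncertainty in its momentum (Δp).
1.781 × 10^-26 kg·m/s

Using the Heisenberg uncertainty principle:
ΔxΔp ≥ ℏ/2

The minimum uncertainty in momentum is:
Δp_min = ℏ/(2Δx)
Δp_min = (1.055e-34 J·s) / (2 × 2.960e-09 m)
Δp_min = 1.781e-26 kg·m/s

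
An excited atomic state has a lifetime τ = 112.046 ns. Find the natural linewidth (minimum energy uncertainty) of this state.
2.937 neV

Using the energy-time uncertainty principle:
ΔEΔt ≥ ℏ/2

The lifetime τ represents the time uncertainty Δt.
The natural linewidth (minimum energy uncertainty) is:

ΔE = ℏ/(2τ)
ΔE = (1.055e-34 J·s) / (2 × 1.120e-07 s)
ΔE = 4.706e-28 J = 2.937 neV

This natural linewidth limits the precision of spectroscopic measurements.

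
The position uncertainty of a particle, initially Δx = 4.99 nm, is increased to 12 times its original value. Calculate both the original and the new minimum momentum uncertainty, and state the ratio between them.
Original Δp_min = 1.057 × 10^-26 kg·m/s; new Δp'_min = 8.806 × 10^-28 kg·m/s; ratio Δp'_min/Δp_min = 1/12.

From the uncertainty principle ΔxΔp ≥ ℏ/2, the minimum momentum uncertainty is Δp_min = ℏ/(2Δx).

Original (Δx = 4.99 nm = 4.990e-09 m):
Δp_min = (1.055e-34 J·s)/(2 × 4.990e-09 m) = 1.057e-26 kg·m/s

When Δx → 12Δx:
Δp'_min = ℏ/(2 × 12Δx) = (1/12) × ℏ/(2Δx) = (1/12) × Δp_min
Δp'_min = 1/12 × 1.057e-26 kg·m/s = 8.806e-28 kg·m/s

Since Δp_min ∝ 1/Δx, when Δx is increased to 12 times its original value, Δp_min decreases to 1/12 of its original value.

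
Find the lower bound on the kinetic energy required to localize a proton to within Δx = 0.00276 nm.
680.983 meV

Localizing a particle requires giving it sufficient momentum uncertainty:

1. From uncertainty principle: Δp ≥ ℏ/(2Δx)
   Δp_min = (1.055e-34 J·s) / (2 × 2.760e-12 m)
   Δp_min = 1.910e-23 kg·m/s

2. This momentum uncertainty corresponds to kinetic energy:
   KE ≈ (Δp)²/(2m) = (1.910e-23)²/(2 × 1.673e-27 kg)
   KE = 1.091e-19 J = 680.983 meV

Tighter localization requires more energy.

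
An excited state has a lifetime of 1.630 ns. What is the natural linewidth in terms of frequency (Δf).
48.821 MHz

Using the energy-time uncertainty principle and E = hf:
ΔEΔt ≥ ℏ/2
hΔf·Δt ≥ ℏ/2

The minimum frequency uncertainty is:
Δf = ℏ/(2hτ) = 1/(4πτ)
Δf = 1/(4π × 1.630e-09 s)
Δf = 4.882e+07 Hz = 48.821 MHz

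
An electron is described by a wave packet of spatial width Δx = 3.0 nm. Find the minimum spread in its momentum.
1.758 × 10^-26 kg·m/s

For a wave packet, the spatial width Δx and momentum spread Δp are related by the uncertainty principle:
ΔxΔp ≥ ℏ/2

The minimum momentum spread is:
Δp_min = ℏ/(2Δx)
Δp_min = (1.055e-34 J·s) / (2 × 3.000e-09 m)
Δp_min = 1.758e-26 kg·m/s

A wave packet cannot have both a well-defined position and well-defined momentum.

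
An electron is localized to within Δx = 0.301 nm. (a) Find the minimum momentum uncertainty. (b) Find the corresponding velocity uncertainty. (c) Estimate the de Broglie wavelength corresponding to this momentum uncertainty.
(a) Δp_min = 1.752 × 10^-25 kg·m/s
(b) Δv_min = 192.305 km/s
(c) λ_dB = 3.782 nm

Step-by-step:

(a) From the uncertainty principle:
Δp_min = ℏ/(2Δx) = (1.055e-34 J·s)/(2 × 3.010e-10 m) = 1.752e-25 kg·m/s

(b) The velocity uncertainty:
Δv = Δp/m = (1.752e-25 kg·m/s)/(9.109e-31 kg) = 1.923e+05 m/s = 192.305 km/s

(c) The de Broglie wavelength for this momentum:
λ = h/p = (6.626e-34 J·s)/(1.752e-25 kg·m/s) = 3.782e-09 m = 3.782 nm

Note: The de Broglie wavelength is comparable to the localization size, as expected from wave-particle duality.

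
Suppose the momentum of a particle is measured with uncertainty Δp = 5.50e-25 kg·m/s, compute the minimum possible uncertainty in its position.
95.870 pm

Using the Heisenberg uncertainty principle:
ΔxΔp ≥ ℏ/2

The minimum uncertainty in position is:
Δx_min = ℏ/(2Δp)
Δx_min = (1.055e-34 J·s) / (2 × 5.500e-25 kg·m/s)
Δx_min = 9.587e-11 m = 95.870 pm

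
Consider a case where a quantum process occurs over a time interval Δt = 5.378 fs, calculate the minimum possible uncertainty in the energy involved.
61.195 meV

Using the energy-time uncertainty principle:
ΔEΔt ≥ ℏ/2

The minimum uncertainty in energy is:
ΔE_min = ℏ/(2Δt)
ΔE_min = (1.055e-34 J·s) / (2 × 5.378e-15 s)
ΔE_min = 9.804e-21 J = 61.195 meV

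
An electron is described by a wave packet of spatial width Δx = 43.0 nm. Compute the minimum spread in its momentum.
1.226 × 10^-27 kg·m/s

For a wave packet, the spatial width Δx and momentum spread Δp are related by the uncertainty principle:
ΔxΔp ≥ ℏ/2

The minimum momentum spread is:
Δp_min = ℏ/(2Δx)
Δp_min = (1.055e-34 J·s) / (2 × 4.300e-08 m)
Δp_min = 1.226e-27 kg·m/s

A wave packet cannot have both a well-defined position and well-defined momentum.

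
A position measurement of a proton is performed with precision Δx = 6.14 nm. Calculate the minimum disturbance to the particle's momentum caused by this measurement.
8.588 × 10^-27 kg·m/s

The uncertainty principle implies that measuring position disturbs momentum:
ΔxΔp ≥ ℏ/2

When we measure position with precision Δx, we necessarily introduce a momentum uncertainty:
Δp ≥ ℏ/(2Δx)
Δp_min = (1.055e-34 J·s) / (2 × 6.140e-09 m)
Δp_min = 8.588e-27 kg·m/s

The more precisely we measure position, the greater the momentum disturbance.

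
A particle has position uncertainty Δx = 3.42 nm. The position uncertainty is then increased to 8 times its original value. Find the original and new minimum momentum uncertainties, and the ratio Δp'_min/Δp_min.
Original Δp_min = 1.542 × 10^-26 kg·m/s; new Δp'_min = 1.927 × 10^-27 kg·m/s; ratio Δp'_min/Δp_min = 1/8.

From the uncertainty principle ΔxΔp ≥ ℏ/2, the minimum momentum uncertainty is Δp_min = ℏ/(2Δx).

Original (Δx = 3.42 nm = 3.420e-09 m):
Δp_min = (1.055e-34 J·s)/(2 × 3.420e-09 m) = 1.542e-26 kg·m/s

When Δx → 8Δx:
Δp'_min = ℏ/(2 × 8Δx) = (1/8) × ℏ/(2Δx) = (1/8) × Δp_min
Δp'_min = 1/8 × 1.542e-26 kg·m/s = 1.927e-27 kg·m/s

Since Δp_min ∝ 1/Δx, when Δx is increased to 8 times its original value, Δp_min decreases to 1/8 of its original value.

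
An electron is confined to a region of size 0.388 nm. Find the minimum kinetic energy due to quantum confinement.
63.270 meV

Using the uncertainty principle:

1. Position uncertainty: Δx ≈ 3.880e-10 m
2. Minimum momentum uncertainty: Δp = ℏ/(2Δx) = 1.359e-25 kg·m/s
3. Minimum kinetic energy:
   KE = (Δp)²/(2m) = (1.359e-25)²/(2 × 9.109e-31 kg)
   KE = 1.014e-20 J = 63.270 meV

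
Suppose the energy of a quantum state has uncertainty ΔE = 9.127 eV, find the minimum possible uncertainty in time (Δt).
36.059 as

Using the energy-time uncertainty principle:
ΔEΔt ≥ ℏ/2

The minimum uncertainty in time is:
Δt_min = ℏ/(2ΔE)
Δt_min = (1.055e-34 J·s) / (2 × 1.462e-18 J)
Δt_min = 3.606e-17 s = 36.059 as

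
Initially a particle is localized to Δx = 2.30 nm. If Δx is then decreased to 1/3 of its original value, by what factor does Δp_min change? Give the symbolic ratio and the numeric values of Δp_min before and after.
Original Δp_min = 2.293 × 10^-26 kg·m/s; new Δp'_min = 6.878 × 10^-26 kg·m/s; ratio Δp'_min/Δp_min = 3.

From the uncertainty principle ΔxΔp ≥ ℏ/2, the minimum momentum uncertainty is Δp_min = ℏ/(2Δx).

Original (Δx = 2.30 nm = 2.300e-09 m):
Δp_min = (1.055e-34 J·s)/(2 × 2.300e-09 m) = 2.293e-26 kg·m/s

When Δx → (1/3)Δx:
Δp'_min = ℏ/(2 × (1/3)Δx) = 3 × ℏ/(2Δx) = 3 × Δp_min
Δp'_min = 3 × 2.293e-26 kg·m/s = 6.878e-26 kg·m/s

Since Δp_min ∝ 1/Δx, when Δx is decreased to 1/3 of its original value, Δp_min increases to 3 times its original value.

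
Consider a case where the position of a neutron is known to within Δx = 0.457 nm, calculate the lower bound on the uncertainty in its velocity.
68.886 m/s

Using the Heisenberg uncertainty principle and Δp = mΔv:
ΔxΔp ≥ ℏ/2
Δx(mΔv) ≥ ℏ/2

The minimum uncertainty in velocity is:
Δv_min = ℏ/(2mΔx)
Δv_min = (1.055e-34 J·s) / (2 × 1.675e-27 kg × 4.570e-10 m)
Δv_min = 6.889e+01 m/s = 68.886 m/s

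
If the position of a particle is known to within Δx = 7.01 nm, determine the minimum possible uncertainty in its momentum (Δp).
7.522 × 10^-27 kg·m/s

Using the Heisenberg uncertainty principle:
ΔxΔp ≥ ℏ/2

The minimum uncertainty in momentum is:
Δp_min = ℏ/(2Δx)
Δp_min = (1.055e-34 J·s) / (2 × 7.010e-09 m)
Δp_min = 7.522e-27 kg·m/s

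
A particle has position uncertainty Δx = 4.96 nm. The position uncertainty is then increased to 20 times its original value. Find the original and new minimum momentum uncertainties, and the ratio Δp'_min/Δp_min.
Original Δp_min = 1.063 × 10^-26 kg·m/s; new Δp'_min = 5.315 × 10^-28 kg·m/s; ratio Δp'_min/Δp_min = 1/20.

From the uncertainty principle ΔxΔp ≥ ℏ/2, the minimum momentum uncertainty is Δp_min = ℏ/(2Δx).

Original (Δx = 4.96 nm = 4.960e-09 m):
Δp_min = (1.055e-34 J·s)/(2 × 4.960e-09 m) = 1.063e-26 kg·m/s

When Δx → 20Δx:
Δp'_min = ℏ/(2 × 20Δx) = (1/20) × ℏ/(2Δx) = (1/20) × Δp_min
Δp'_min = 1/20 × 1.063e-26 kg·m/s = 5.315e-28 kg·m/s

Since Δp_min ∝ 1/Δx, when Δx is increased to 20 times its original value, Δp_min decreases to 1/20 of its original value.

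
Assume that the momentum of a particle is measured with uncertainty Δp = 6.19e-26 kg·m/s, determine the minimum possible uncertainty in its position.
851.835 pm

Using the Heisenberg uncertainty principle:
ΔxΔp ≥ ℏ/2

The minimum uncertainty in position is:
Δx_min = ℏ/(2Δp)
Δx_min = (1.055e-34 J·s) / (2 × 6.190e-26 kg·m/s)
Δx_min = 8.518e-10 m = 851.835 pm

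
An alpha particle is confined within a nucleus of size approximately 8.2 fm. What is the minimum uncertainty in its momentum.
6.430 × 10^-21 kg·m/s

Using the Heisenberg uncertainty principle:
ΔxΔp ≥ ℏ/2

With Δx ≈ L = 8.200e-15 m (the confinement size):
Δp_min = ℏ/(2Δx)
Δp_min = (1.055e-34 J·s) / (2 × 8.200e-15 m)
Δp_min = 6.430e-21 kg·m/s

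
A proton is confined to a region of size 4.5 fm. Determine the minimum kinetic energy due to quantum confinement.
256.171 keV

Using the uncertainty principle:

1. Position uncertainty: Δx ≈ 4.500e-15 m
2. Minimum momentum uncertainty: Δp = ℏ/(2Δx) = 1.172e-20 kg·m/s
3. Minimum kinetic energy:
   KE = (Δp)²/(2m) = (1.172e-20)²/(2 × 1.673e-27 kg)
   KE = 4.104e-14 J = 256.171 keV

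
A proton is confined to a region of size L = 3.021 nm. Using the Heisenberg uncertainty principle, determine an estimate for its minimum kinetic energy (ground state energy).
568.398 neV

Using the uncertainty principle to estimate ground state energy:

1. The position uncertainty is approximately the confinement size:
   Δx ≈ L = 3.021e-09 m

2. From ΔxΔp ≥ ℏ/2, the minimum momentum uncertainty is:
   Δp ≈ ℏ/(2L) = 1.745e-26 kg·m/s

3. The kinetic energy is approximately:
   KE ≈ (Δp)²/(2m) = (1.745e-26)²/(2 × 1.673e-27 kg)
   KE ≈ 9.107e-26 J = 568.398 neV

This is an order-of-magnitude estimate of the ground state energy.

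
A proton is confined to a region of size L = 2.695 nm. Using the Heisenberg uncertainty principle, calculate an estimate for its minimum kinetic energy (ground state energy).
714.228 neV

Using the uncertainty principle to estimate ground state energy:

1. The position uncertainty is approximately the confinement size:
   Δx ≈ L = 2.695e-09 m

2. From ΔxΔp ≥ ℏ/2, the minimum momentum uncertainty is:
   Δp ≈ ℏ/(2L) = 1.957e-26 kg·m/s

3. The kinetic energy is approximately:
   KE ≈ (Δp)²/(2m) = (1.957e-26)²/(2 × 1.673e-27 kg)
   KE ≈ 1.144e-25 J = 714.228 neV

This is an order-of-magnitude estimate of the ground state energy.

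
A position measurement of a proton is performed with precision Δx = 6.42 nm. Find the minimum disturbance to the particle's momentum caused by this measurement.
8.213 × 10^-27 kg·m/s

The uncertainty principle implies that measuring position disturbs momentum:
ΔxΔp ≥ ℏ/2

When we measure position with precision Δx, we necessarily introduce a momentum uncertainty:
Δp ≥ ℏ/(2Δx)
Δp_min = (1.055e-34 J·s) / (2 × 6.420e-09 m)
Δp_min = 8.213e-27 kg·m/s

The more precisely we measure position, the greater the momentum disturbance.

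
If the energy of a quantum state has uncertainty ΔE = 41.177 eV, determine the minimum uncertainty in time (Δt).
7.992 as

Using the energy-time uncertainty principle:
ΔEΔt ≥ ℏ/2

The minimum uncertainty in time is:
Δt_min = ℏ/(2ΔE)
Δt_min = (1.055e-34 J·s) / (2 × 6.597e-18 J)
Δt_min = 7.992e-18 s = 7.992 as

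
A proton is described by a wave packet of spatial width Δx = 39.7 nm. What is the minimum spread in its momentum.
1.328 × 10^-27 kg·m/s

For a wave packet, the spatial width Δx and momentum spread Δp are related by the uncertainty principle:
ΔxΔp ≥ ℏ/2

The minimum momentum spread is:
Δp_min = ℏ/(2Δx)
Δp_min = (1.055e-34 J·s) / (2 × 3.970e-08 m)
Δp_min = 1.328e-27 kg·m/s

A wave packet cannot have both a well-defined position and well-defined momentum.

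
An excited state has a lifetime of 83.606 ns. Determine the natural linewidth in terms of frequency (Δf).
951.815 kHz

Using the energy-time uncertainty principle and E = hf:
ΔEΔt ≥ ℏ/2
hΔf·Δt ≥ ℏ/2

The minimum frequency uncertainty is:
Δf = ℏ/(2hτ) = 1/(4πτ)
Δf = 1/(4π × 8.361e-08 s)
Δf = 9.518e+05 Hz = 951.815 kHz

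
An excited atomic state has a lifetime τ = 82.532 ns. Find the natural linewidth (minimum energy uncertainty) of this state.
3.988 neV

Using the energy-time uncertainty principle:
ΔEΔt ≥ ℏ/2

The lifetime τ represents the time uncertainty Δt.
The natural linewidth (minimum energy uncertainty) is:

ΔE = ℏ/(2τ)
ΔE = (1.055e-34 J·s) / (2 × 8.253e-08 s)
ΔE = 6.389e-28 J = 3.988 neV

This natural linewidth limits the precision of spectroscopic measurements.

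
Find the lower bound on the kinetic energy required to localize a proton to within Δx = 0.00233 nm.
955.526 meV

Localizing a particle requires giving it sufficient momentum uncertainty:

1. From uncertainty principle: Δp ≥ ℏ/(2Δx)
   Δp_min = (1.055e-34 J·s) / (2 × 2.330e-12 m)
   Δp_min = 2.263e-23 kg·m/s

2. This momentum uncertainty corresponds to kinetic energy:
   KE ≈ (Δp)²/(2m) = (2.263e-23)²/(2 × 1.673e-27 kg)
   KE = 1.531e-19 J = 955.526 meV

Tighter localization requires more energy.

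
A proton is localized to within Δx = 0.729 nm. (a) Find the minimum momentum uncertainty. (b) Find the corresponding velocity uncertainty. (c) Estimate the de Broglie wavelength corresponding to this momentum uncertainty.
(a) Δp_min = 7.233 × 10^-26 kg·m/s
(b) Δv_min = 43.244 m/s
(c) λ_dB = 9.161 nm

Step-by-step:

(a) From the uncertainty principle:
Δp_min = ℏ/(2Δx) = (1.055e-34 J·s)/(2 × 7.290e-10 m) = 7.233e-26 kg·m/s

(b) The velocity uncertainty:
Δv = Δp/m = (7.233e-26 kg·m/s)/(1.673e-27 kg) = 4.324e+01 m/s = 43.244 m/s

(c) The de Broglie wavelength for this momentum:
λ = h/p = (6.626e-34 J·s)/(7.233e-26 kg·m/s) = 9.161e-09 m = 9.161 nm

Note: The de Broglie wavelength is comparable to the localization size, as expected from wave-particle duality.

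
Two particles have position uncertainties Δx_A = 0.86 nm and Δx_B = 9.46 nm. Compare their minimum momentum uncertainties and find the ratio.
Particle A has the larger minimum momentum uncertainty, by a factor of 11.00.

For each particle, the minimum momentum uncertainty is Δp_min = ℏ/(2Δx):

Particle A: Δp_A = ℏ/(2×8.600e-10 m) = 6.131e-26 kg·m/s
Particle B: Δp_B = ℏ/(2×9.460e-09 m) = 5.574e-27 kg·m/s

Ratio: Δp_A/Δp_B = 11.00

Since Δp_min ∝ 1/Δx, the particle with smaller position uncertainty (A) has larger momentum uncertainty.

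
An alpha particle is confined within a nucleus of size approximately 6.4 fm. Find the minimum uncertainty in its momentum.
8.239 × 10^-21 kg·m/s

Using the Heisenberg uncertainty principle:
ΔxΔp ≥ ℏ/2

With Δx ≈ L = 6.400e-15 m (the confinement size):
Δp_min = ℏ/(2Δx)
Δp_min = (1.055e-34 J·s) / (2 × 6.400e-15 m)
Δp_min = 8.239e-21 kg·m/s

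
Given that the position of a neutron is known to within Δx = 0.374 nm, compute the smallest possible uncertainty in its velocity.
84.174 m/s

Using the Heisenberg uncertainty principle and Δp = mΔv:
ΔxΔp ≥ ℏ/2
Δx(mΔv) ≥ ℏ/2

The minimum uncertainty in velocity is:
Δv_min = ℏ/(2mΔx)
Δv_min = (1.055e-34 J·s) / (2 × 1.675e-27 kg × 3.740e-10 m)
Δv_min = 8.417e+01 m/s = 84.174 m/s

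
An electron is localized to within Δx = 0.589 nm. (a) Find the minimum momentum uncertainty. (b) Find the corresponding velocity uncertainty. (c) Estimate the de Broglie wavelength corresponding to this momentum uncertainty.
(a) Δp_min = 8.952 × 10^-26 kg·m/s
(b) Δv_min = 98.275 km/s
(c) λ_dB = 7.402 nm

Step-by-step:

(a) From the uncertainty principle:
Δp_min = ℏ/(2Δx) = (1.055e-34 J·s)/(2 × 5.890e-10 m) = 8.952e-26 kg·m/s

(b) The velocity uncertainty:
Δv = Δp/m = (8.952e-26 kg·m/s)/(9.109e-31 kg) = 9.827e+04 m/s = 98.275 km/s

(c) The de Broglie wavelength for this momentum:
λ = h/p = (6.626e-34 J·s)/(8.952e-26 kg·m/s) = 7.402e-09 m = 7.402 nm

Note: The de Broglie wavelength is comparable to the localization size, as expected from wave-particle duality.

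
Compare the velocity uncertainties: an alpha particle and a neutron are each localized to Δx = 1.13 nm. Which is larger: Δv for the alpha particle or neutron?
The neutron has the larger minimum velocity uncertainty, by a ratio of 4.0.

For both particles, Δp_min = ℏ/(2Δx) = 4.666e-26 kg·m/s (same for both).

The velocity uncertainty is Δv = Δp/m:
- alpha particle: Δv = 4.666e-26 / 6.645e-27 = 7.023e+00 m/s = 7.023 m/s
- neutron: Δv = 4.666e-26 / 1.675e-27 = 2.786e+01 m/s = 27.859 m/s

Ratio: 2.786e+01 / 7.023e+00 = 4.0

The lighter particle has larger velocity uncertainty because Δv ∝ 1/m.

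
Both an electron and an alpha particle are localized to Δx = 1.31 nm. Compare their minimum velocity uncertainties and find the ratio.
The electron has the larger minimum velocity uncertainty, by a ratio of 7294.3.

For both particles, Δp_min = ℏ/(2Δx) = 4.025e-26 kg·m/s (same for both).

The velocity uncertainty is Δv = Δp/m:
- electron: Δv = 4.025e-26 / 9.109e-31 = 4.419e+04 m/s = 44.186 km/s
- alpha particle: Δv = 4.025e-26 / 6.645e-27 = 6.058e+00 m/s = 6.058 m/s

Ratio: 4.419e+04 / 6.058e+00 = 7294.3

The lighter particle has larger velocity uncertainty because Δv ∝ 1/m.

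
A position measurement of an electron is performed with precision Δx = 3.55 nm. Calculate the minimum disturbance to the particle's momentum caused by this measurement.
1.485 × 10^-26 kg·m/s

The uncertainty principle implies that measuring position disturbs momentum:
ΔxΔp ≥ ℏ/2

When we measure position with precision Δx, we necessarily introduce a momentum uncertainty:
Δp ≥ ℏ/(2Δx)
Δp_min = (1.055e-34 J·s) / (2 × 3.550e-09 m)
Δp_min = 1.485e-26 kg·m/s

The more precisely we measure position, the greater the momentum disturbance.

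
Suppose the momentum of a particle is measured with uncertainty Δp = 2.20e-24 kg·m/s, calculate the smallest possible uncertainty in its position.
23.968 pm

Using the Heisenberg uncertainty principle:
ΔxΔp ≥ ℏ/2

The minimum uncertainty in position is:
Δx_min = ℏ/(2Δp)
Δx_min = (1.055e-34 J·s) / (2 × 2.200e-24 kg·m/s)
Δx_min = 2.397e-11 m = 23.968 pm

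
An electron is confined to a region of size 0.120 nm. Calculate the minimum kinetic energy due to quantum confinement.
661.455 meV

Using the uncertainty principle:

1. Position uncertainty: Δx ≈ 1.200e-10 m
2. Minimum momentum uncertainty: Δp = ℏ/(2Δx) = 4.394e-25 kg·m/s
3. Minimum kinetic energy:
   KE = (Δp)²/(2m) = (4.394e-25)²/(2 × 9.109e-31 kg)
   KE = 1.060e-19 J = 661.455 meV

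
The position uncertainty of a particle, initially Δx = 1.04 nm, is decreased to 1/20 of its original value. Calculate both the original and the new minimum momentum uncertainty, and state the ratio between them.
Original Δp_min = 5.070 × 10^-26 kg·m/s; new Δp'_min = 1.014 × 10^-24 kg·m/s; ratio Δp'_min/Δp_min = 20.

From the uncertainty principle ΔxΔp ≥ ℏ/2, the minimum momentum uncertainty is Δp_min = ℏ/(2Δx).

Original (Δx = 1.04 nm = 1.040e-09 m):
Δp_min = (1.055e-34 J·s)/(2 × 1.040e-09 m) = 5.070e-26 kg·m/s

When Δx → (1/20)Δx:
Δp'_min = ℏ/(2 × (1/20)Δx) = 20 × ℏ/(2Δx) = 20 × Δp_min
Δp'_min = 20 × 5.070e-26 kg·m/s = 1.014e-24 kg·m/s

Since Δp_min ∝ 1/Δx, when Δx is decreased to 1/20 of its original value, Δp_min increases to 20 times its original value.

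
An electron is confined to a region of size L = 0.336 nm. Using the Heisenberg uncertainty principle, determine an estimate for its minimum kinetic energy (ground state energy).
84.369 meV

Using the uncertainty principle to estimate ground state energy:

1. The position uncertainty is approximately the confinement size:
   Δx ≈ L = 3.360e-10 m

2. From ΔxΔp ≥ ℏ/2, the minimum momentum uncertainty is:
   Δp ≈ ℏ/(2L) = 1.569e-25 kg·m/s

3. The kinetic energy is approximately:
   KE ≈ (Δp)²/(2m) = (1.569e-25)²/(2 × 9.109e-31 kg)
   KE ≈ 1.352e-20 J = 84.369 meV

This is an order-of-magnitude estimate of the ground state energy.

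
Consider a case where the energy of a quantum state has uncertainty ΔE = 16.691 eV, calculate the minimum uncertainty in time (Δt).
19.718 as

Using the energy-time uncertainty principle:
ΔEΔt ≥ ℏ/2

The minimum uncertainty in time is:
Δt_min = ℏ/(2ΔE)
Δt_min = (1.055e-34 J·s) / (2 × 2.674e-18 J)
Δt_min = 1.972e-17 s = 19.718 as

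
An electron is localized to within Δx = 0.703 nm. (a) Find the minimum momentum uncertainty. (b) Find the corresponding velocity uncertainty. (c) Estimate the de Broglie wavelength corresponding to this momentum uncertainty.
(a) Δp_min = 7.501 × 10^-26 kg·m/s
(b) Δv_min = 82.338 km/s
(c) λ_dB = 8.834 nm

Step-by-step:

(a) From the uncertainty principle:
Δp_min = ℏ/(2Δx) = (1.055e-34 J·s)/(2 × 7.030e-10 m) = 7.501e-26 kg·m/s

(b) The velocity uncertainty:
Δv = Δp/m = (7.501e-26 kg·m/s)/(9.109e-31 kg) = 8.234e+04 m/s = 82.338 km/s

(c) The de Broglie wavelength for this momentum:
λ = h/p = (6.626e-34 J·s)/(7.501e-26 kg·m/s) = 8.834e-09 m = 8.834 nm

Note: The de Broglie wavelength is comparable to the localization size, as expected from wave-particle duality.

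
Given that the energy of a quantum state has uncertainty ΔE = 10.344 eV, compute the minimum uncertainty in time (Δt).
31.816 as

Using the energy-time uncertainty principle:
ΔEΔt ≥ ℏ/2

The minimum uncertainty in time is:
Δt_min = ℏ/(2ΔE)
Δt_min = (1.055e-34 J·s) / (2 × 1.657e-18 J)
Δt_min = 3.182e-17 s = 31.816 as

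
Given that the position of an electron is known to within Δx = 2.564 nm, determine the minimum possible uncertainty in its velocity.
22.576 km/s

Using the Heisenberg uncertainty principle and Δp = mΔv:
ΔxΔp ≥ ℏ/2
Δx(mΔv) ≥ ℏ/2

The minimum uncertainty in velocity is:
Δv_min = ℏ/(2mΔx)
Δv_min = (1.055e-34 J·s) / (2 × 9.109e-31 kg × 2.564e-09 m)
Δv_min = 2.258e+04 m/s = 22.576 km/s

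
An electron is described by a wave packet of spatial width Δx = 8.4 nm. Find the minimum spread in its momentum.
6.277 × 10^-27 kg·m/s

For a wave packet, the spatial width Δx and momentum spread Δp are related by the uncertainty principle:
ΔxΔp ≥ ℏ/2

The minimum momentum spread is:
Δp_min = ℏ/(2Δx)
Δp_min = (1.055e-34 J·s) / (2 × 8.400e-09 m)
Δp_min = 6.277e-27 kg·m/s

A wave packet cannot have both a well-defined position and well-defined momentum.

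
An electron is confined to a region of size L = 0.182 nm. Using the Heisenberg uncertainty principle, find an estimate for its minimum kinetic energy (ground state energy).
287.555 meV

Using the uncertainty principle to estimate ground state energy:

1. The position uncertainty is approximately the confinement size:
   Δx ≈ L = 1.820e-10 m

2. From ΔxΔp ≥ ℏ/2, the minimum momentum uncertainty is:
   Δp ≈ ℏ/(2L) = 2.897e-25 kg·m/s

3. The kinetic energy is approximately:
   KE ≈ (Δp)²/(2m) = (2.897e-25)²/(2 × 9.109e-31 kg)
   KE ≈ 4.607e-20 J = 287.555 meV

This is an order-of-magnitude estimate of the ground state energy.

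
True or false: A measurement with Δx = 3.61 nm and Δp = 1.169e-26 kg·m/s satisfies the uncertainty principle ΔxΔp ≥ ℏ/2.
No, it violates the uncertainty principle (impossible measurement).

Calculate the product ΔxΔp:
ΔxΔp = (3.610e-09 m) × (1.169e-26 kg·m/s)
ΔxΔp = 4.220e-35 J·s

Compare to the minimum allowed value ℏ/2:
ℏ/2 = 5.273e-35 J·s

Since ΔxΔp = 4.220e-35 J·s < 5.273e-35 J·s = ℏ/2,
the measurement violates the uncertainty principle.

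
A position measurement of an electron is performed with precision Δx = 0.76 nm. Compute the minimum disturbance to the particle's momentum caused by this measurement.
6.938 × 10^-26 kg·m/s

The uncertainty principle implies that measuring position disturbs momentum:
ΔxΔp ≥ ℏ/2

When we measure position with precision Δx, we necessarily introduce a momentum uncertainty:
Δp ≥ ℏ/(2Δx)
Δp_min = (1.055e-34 J·s) / (2 × 7.600e-10 m)
Δp_min = 6.938e-26 kg·m/s

The more precisely we measure position, the greater the momentum disturbance.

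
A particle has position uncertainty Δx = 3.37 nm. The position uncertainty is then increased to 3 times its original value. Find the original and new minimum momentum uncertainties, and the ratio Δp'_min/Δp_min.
Original Δp_min = 1.565 × 10^-26 kg·m/s; new Δp'_min = 5.215 × 10^-27 kg·m/s; ratio Δp'_min/Δp_min = 1/3.

From the uncertainty principle ΔxΔp ≥ ℏ/2, the minimum momentum uncertainty is Δp_min = ℏ/(2Δx).

Original (Δx = 3.37 nm = 3.370e-09 m):
Δp_min = (1.055e-34 J·s)/(2 × 3.370e-09 m) = 1.565e-26 kg·m/s

When Δx → 3Δx:
Δp'_min = ℏ/(2 × 3Δx) = (1/3) × ℏ/(2Δx) = (1/3) × Δp_min
Δp'_min = 1/3 × 1.565e-26 kg·m/s = 5.215e-27 kg·m/s

Since Δp_min ∝ 1/Δx, when Δx is increased to 3 times its original value, Δp_min decreases to 1/3 of its original value.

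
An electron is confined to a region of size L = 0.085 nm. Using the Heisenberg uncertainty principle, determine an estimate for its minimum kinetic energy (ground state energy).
1.318 eV

Using the uncertainty principle to estimate ground state energy:

1. The position uncertainty is approximately the confinement size:
   Δx ≈ L = 8.500e-11 m

2. From ΔxΔp ≥ ℏ/2, the minimum momentum uncertainty is:
   Δp ≈ ℏ/(2L) = 6.203e-25 kg·m/s

3. The kinetic energy is approximately:
   KE ≈ (Δp)²/(2m) = (6.203e-25)²/(2 × 9.109e-31 kg)
   KE ≈ 2.112e-19 J = 1.318 eV

This is an order-of-magnitude estimate of the ground state energy.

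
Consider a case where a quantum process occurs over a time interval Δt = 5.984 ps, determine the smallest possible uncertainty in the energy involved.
54.998 μeV

Using the energy-time uncertainty principle:
ΔEΔt ≥ ℏ/2

The minimum uncertainty in energy is:
ΔE_min = ℏ/(2Δt)
ΔE_min = (1.055e-34 J·s) / (2 × 5.984e-12 s)
ΔE_min = 8.812e-24 J = 54.998 μeV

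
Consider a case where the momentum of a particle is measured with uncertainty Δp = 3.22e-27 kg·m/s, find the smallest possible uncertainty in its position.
16.375 nm

Using the Heisenberg uncertainty principle:
ΔxΔp ≥ ℏ/2

The minimum uncertainty in position is:
Δx_min = ℏ/(2Δp)
Δx_min = (1.055e-34 J·s) / (2 × 3.220e-27 kg·m/s)
Δx_min = 1.638e-08 m = 16.375 nm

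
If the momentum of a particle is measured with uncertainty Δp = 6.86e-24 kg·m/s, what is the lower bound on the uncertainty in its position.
7.686 pm

Using the Heisenberg uncertainty principle:
ΔxΔp ≥ ℏ/2

The minimum uncertainty in position is:
Δx_min = ℏ/(2Δp)
Δx_min = (1.055e-34 J·s) / (2 × 6.860e-24 kg·m/s)
Δx_min = 7.686e-12 m = 7.686 pm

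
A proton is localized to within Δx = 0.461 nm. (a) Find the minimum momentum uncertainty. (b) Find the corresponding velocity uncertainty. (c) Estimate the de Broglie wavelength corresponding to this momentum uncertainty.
(a) Δp_min = 1.144 × 10^-25 kg·m/s
(b) Δv_min = 68.383 m/s
(c) λ_dB = 5.793 nm

Step-by-step:

(a) From the uncertainty principle:
Δp_min = ℏ/(2Δx) = (1.055e-34 J·s)/(2 × 4.610e-10 m) = 1.144e-25 kg·m/s

(b) The velocity uncertainty:
Δv = Δp/m = (1.144e-25 kg·m/s)/(1.673e-27 kg) = 6.838e+01 m/s = 68.383 m/s

(c) The de Broglie wavelength for this momentum:
λ = h/p = (6.626e-34 J·s)/(1.144e-25 kg·m/s) = 5.793e-09 m = 5.793 nm

Note: The de Broglie wavelength is comparable to the localization size, as expected from wave-particle duality.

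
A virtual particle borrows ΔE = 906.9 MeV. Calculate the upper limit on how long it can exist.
3.629 × 10^-25 s

Using the energy-time uncertainty principle:
ΔEΔt ≥ ℏ/2

For a virtual particle borrowing energy ΔE, the maximum lifetime is:
Δt_max = ℏ/(2ΔE)

Converting energy:
ΔE = 906.9 MeV = 1.453e-10 J

Δt_max = (1.055e-34 J·s) / (2 × 1.453e-10 J)
Δt_max = 3.629e-25 s = 3.629 × 10^-25 s

Virtual particles with higher borrowed energy exist for shorter times.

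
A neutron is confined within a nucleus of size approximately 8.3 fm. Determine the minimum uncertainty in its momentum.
6.353 × 10^-21 kg·m/s

Using the Heisenberg uncertainty principle:
ΔxΔp ≥ ℏ/2

With Δx ≈ L = 8.300e-15 m (the confinement size):
Δp_min = ℏ/(2Δx)
Δp_min = (1.055e-34 J·s) / (2 × 8.300e-15 m)
Δp_min = 6.353e-21 kg·m/s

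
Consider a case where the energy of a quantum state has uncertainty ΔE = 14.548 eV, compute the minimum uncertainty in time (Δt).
22.622 as

Using the energy-time uncertainty principle:
ΔEΔt ≥ ℏ/2

The minimum uncertainty in time is:
Δt_min = ℏ/(2ΔE)
Δt_min = (1.055e-34 J·s) / (2 × 2.331e-18 J)
Δt_min = 2.262e-17 s = 22.622 as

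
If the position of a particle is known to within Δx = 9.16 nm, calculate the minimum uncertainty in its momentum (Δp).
5.756 × 10^-27 kg·m/s

Using the Heisenberg uncertainty principle:
ΔxΔp ≥ ℏ/2

The minimum uncertainty in momentum is:
Δp_min = ℏ/(2Δx)
Δp_min = (1.055e-34 J·s) / (2 × 9.160e-09 m)
Δp_min = 5.756e-27 kg·m/s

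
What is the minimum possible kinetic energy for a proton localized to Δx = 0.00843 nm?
72.996 meV

Localizing a particle requires giving it sufficient momentum uncertainty:

1. From uncertainty principle: Δp ≥ ℏ/(2Δx)
   Δp_min = (1.055e-34 J·s) / (2 × 8.430e-12 m)
   Δp_min = 6.255e-24 kg·m/s

2. This momentum uncertainty corresponds to kinetic energy:
   KE ≈ (Δp)²/(2m) = (6.255e-24)²/(2 × 1.673e-27 kg)
   KE = 1.170e-20 J = 72.996 meV

Tighter localization requires more energy.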